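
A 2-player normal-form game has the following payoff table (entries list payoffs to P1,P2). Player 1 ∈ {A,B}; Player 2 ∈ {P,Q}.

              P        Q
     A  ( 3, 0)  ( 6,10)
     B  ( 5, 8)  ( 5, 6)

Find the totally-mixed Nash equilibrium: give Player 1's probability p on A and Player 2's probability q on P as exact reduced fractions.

P1 mixes 1/6 on A; P2 mixes 1/3 on P

P1 indiff ⇒ q·3+(1-q)·6 = q·5+(1-q)·5 ⇒ q(-2) = (1-q)(-1) ⇒ q = 1/3
P2 indiff ⇒ p·0+(1-p)·8 = p·10+(1-p)·6 ⇒ p(-10) = (1-p)(-2) ⇒ p = 1/6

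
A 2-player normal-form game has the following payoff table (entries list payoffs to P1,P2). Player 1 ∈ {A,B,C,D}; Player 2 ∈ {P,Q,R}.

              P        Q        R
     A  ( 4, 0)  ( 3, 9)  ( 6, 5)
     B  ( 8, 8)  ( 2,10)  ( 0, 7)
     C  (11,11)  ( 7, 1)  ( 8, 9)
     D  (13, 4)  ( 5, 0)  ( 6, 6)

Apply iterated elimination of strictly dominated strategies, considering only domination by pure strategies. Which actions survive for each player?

P1 drop A (C beats it: P:11>4 Q:7>3 R:8>6)
P1 drop B (C beats it: P:11>8 Q:7>2 R:8>0)
P2 drop Q (P beats it: C:11>1 D:4>0)
P1→{C,D} P2→{P,R}

Survivors P1:{C,D} P2:{P,R}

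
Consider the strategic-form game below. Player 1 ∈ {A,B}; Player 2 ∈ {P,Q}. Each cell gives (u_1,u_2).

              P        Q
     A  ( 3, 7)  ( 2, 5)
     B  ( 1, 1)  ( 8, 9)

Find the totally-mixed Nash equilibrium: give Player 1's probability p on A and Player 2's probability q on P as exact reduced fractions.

P1 indiff ⇒ q·3+(1-q)·2 = q·1+(1-q)·8 ⇒ q(2) = (1-q)(6) ⇒ q = 3/4
P2 indiff ⇒ p·7+(1-p)·1 = p·5+(1-p)·9 ⇒ p(2) = (1-p)(8) ⇒ p = 4/5

P1 mixes 4/5 on A; P2 mixes 3/4 on P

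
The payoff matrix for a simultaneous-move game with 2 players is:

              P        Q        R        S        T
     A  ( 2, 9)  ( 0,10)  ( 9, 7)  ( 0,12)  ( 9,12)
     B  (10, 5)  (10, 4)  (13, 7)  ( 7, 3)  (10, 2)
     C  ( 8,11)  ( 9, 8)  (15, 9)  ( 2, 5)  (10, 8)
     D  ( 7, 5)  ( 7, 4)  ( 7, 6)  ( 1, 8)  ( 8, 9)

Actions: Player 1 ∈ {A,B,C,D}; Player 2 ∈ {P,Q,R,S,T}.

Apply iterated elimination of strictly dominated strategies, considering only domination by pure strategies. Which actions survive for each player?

P1 drop A (B beats it: P:10>2 Q:10>0 R:13>9 S:7>0 T:10>9)
P1 drop D (B beats it: P:10>7 Q:10>7 R:13>7 S:7>1 T:10>8)
P2 drop Q (P beats it: B:5>4 C:11>8)
P2 drop S (P beats it: B:5>3 C:11>5)
P2 drop T (P beats it: B:5>2 C:11>8)
P1→{B,C} P2→{P,R}

IESDS → P1:{B,C} P2:{P,R}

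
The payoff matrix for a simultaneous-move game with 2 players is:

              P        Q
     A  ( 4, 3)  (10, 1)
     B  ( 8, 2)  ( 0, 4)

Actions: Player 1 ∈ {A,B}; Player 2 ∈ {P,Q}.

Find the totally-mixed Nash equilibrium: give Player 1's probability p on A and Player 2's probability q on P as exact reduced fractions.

P1 indiff ⇒ q·4+(1-q)·10 = q·8+(1-q)·0 ⇒ q(-4) = (1-q)(-10) ⇒ q = 5/7
P2 indiff ⇒ p·3+(1-p)·2 = p·1+(1-p)·4 ⇒ p(2) = (1-p)(2) ⇒ p = 1/2

P1 mixes 1/2 on A; P2 mixes 5/7 on P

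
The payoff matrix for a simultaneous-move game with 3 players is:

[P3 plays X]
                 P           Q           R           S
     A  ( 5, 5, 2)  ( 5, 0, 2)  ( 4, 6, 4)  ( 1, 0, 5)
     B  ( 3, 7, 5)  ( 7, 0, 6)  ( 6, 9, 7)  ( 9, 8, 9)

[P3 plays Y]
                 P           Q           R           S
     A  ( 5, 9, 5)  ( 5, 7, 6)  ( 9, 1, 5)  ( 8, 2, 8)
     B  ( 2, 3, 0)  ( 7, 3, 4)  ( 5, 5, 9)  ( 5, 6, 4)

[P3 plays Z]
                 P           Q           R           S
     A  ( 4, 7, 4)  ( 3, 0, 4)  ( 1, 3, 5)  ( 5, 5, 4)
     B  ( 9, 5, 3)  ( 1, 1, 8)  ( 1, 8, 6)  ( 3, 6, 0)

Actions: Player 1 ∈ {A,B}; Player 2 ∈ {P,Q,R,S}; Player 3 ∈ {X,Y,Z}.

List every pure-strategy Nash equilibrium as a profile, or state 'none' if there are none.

(A,P,X): not NE [P2→R gives 6>5; P3→Y gives 5>2]
(A,P,Y): NE
(A,P,Z): not NE [P1→B gives 9>4; P3→Y gives 5>4]
(A,Q,X): not NE [P1→B gives 7>5; P2→R gives 6>0; P3→Y gives 6>2]
(A,Q,Y): not NE [P1→B gives 7>5; P2→P gives 9>7]
(A,Q,Z): not NE [P2→P gives 7>0; P3→Y gives 6>4]
(A,R,X): not NE [P1→B gives 6>4; P3→Z gives 5>4]
(A,R,Y): not NE [P2→P gives 9>1]
(A,R,Z): not NE [P2→P gives 7>3]
(A,S,X): not NE [P1→B gives 9>1; P2→R gives 6>0; P3→Y gives 8>5]
(A,S,Y): not NE [P2→P gives 9>2]
(A,S,Z): not NE [P2→P gives 7>5; P3→Y gives 8>4]
(B,P,X): not NE [P1→A gives 5>3; P2→R gives 9>7]
(B,P,Y): not NE [P1→A gives 5>2; P2→S gives 6>3; P3→X gives 5>0]
(B,P,Z): not NE [P2→R gives 8>5; P3→X gives 5>3]
(B,Q,X): not NE [P2→R gives 9>0; P3→Z gives 8>6]
(B,Q,Y): not NE [P2→S gives 6>3; P3→Z gives 8>4]
(B,Q,Z): not NE [P1→A gives 3>1; P2→R gives 8>1]
(B,R,X): not NE [P3→Y gives 9>7]
(B,R,Y): not NE [P1→A gives 9>5; P2→S gives 6>5]
(B,R,Z): not NE [P3→Y gives 9>6]
(B,S,X): not NE [P2→R gives 9>8]
(B,S,Y): not NE [P1→A gives 8>5; P3→X gives 9>4]
(B,S,Z): not NE [P1→A gives 5>3; P2→R gives 8>6; P3→X gives 9>0]

PSNE = {(A,P,Y)}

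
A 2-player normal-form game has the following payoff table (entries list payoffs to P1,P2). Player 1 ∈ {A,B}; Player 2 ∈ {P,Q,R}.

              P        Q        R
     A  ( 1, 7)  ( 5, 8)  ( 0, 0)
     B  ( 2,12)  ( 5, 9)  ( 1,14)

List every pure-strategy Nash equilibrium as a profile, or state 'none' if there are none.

(A,P): not NE [P1→B gives 2>1; P2→Q gives 8>7]
(A,Q): NE
(A,R): not NE [P1→B gives 1>0; P2→Q gives 8>0]
(B,P): not NE [P2→R gives 14>12]
(B,Q): not NE [P2→R gives 14>9]
(B,R): NE

PSNE = {(A,Q), (B,R)}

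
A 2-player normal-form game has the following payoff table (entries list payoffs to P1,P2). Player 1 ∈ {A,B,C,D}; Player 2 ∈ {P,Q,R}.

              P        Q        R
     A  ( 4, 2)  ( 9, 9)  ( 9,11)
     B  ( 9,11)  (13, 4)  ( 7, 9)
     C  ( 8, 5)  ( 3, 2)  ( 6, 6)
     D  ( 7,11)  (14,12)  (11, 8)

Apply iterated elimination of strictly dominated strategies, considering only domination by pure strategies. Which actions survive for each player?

P1 drop A (D beats it: P:7>4 Q:14>9 R:11>9)
P1 drop C (B beats it: P:9>8 Q:13>3 R:7>6)
P2 drop R (P beats it: B:11>9 D:11>8)
P1→{B,D} P2→{P,Q}

Survivors P1:{B,D} P2:{P,Q}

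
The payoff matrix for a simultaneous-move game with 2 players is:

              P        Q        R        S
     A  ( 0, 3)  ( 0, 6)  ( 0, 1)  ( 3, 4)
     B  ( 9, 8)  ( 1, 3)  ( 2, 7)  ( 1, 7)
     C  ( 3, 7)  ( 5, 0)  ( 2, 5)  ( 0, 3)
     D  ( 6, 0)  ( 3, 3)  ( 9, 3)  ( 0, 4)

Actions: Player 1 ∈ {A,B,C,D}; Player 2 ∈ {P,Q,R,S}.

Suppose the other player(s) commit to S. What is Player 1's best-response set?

argmax u_1 = {A}

u_1(A vs S) = 3
u_1(B vs S) = 1
u_1(C vs S) = 0
u_1(D vs S) = 0
max payoff 3 at {A}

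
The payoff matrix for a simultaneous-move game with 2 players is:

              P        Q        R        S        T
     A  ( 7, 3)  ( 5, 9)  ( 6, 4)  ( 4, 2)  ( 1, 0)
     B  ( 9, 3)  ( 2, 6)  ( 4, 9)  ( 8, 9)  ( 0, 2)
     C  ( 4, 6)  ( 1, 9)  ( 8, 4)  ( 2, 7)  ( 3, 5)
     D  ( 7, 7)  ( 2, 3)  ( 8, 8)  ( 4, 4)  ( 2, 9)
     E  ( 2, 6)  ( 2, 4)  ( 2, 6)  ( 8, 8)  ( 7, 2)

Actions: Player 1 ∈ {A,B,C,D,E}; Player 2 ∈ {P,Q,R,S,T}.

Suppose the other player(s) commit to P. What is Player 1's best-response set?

BR_1 = {B}

u_1(A vs P) = 7
u_1(B vs P) = 9
u_1(C vs P) = 4
u_1(D vs P) = 7
u_1(E vs P) = 2
max payoff 9 at {B}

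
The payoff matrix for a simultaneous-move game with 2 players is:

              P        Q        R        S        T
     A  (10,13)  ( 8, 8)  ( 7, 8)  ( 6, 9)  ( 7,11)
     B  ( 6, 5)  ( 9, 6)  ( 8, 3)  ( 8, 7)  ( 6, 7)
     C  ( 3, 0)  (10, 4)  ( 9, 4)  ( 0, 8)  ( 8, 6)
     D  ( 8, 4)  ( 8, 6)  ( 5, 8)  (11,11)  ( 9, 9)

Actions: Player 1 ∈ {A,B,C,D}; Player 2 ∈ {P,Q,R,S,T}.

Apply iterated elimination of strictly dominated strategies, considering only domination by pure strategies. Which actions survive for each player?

P2 drop Q (S beats it: A:9>8 B:7>6 C:8>4 D:11>6)
P2 drop R (S beats it: A:9>8 B:7>3 C:8>4 D:11>8)
P1 drop B (D beats it: P:8>6 S:11>8 T:9>6)
P1 drop C (D beats it: P:8>3 S:11>0 T:9>8)
P1→{A,D} P2→{P,S,T}

IESDS → P1:{A,D} P2:{P,S,T}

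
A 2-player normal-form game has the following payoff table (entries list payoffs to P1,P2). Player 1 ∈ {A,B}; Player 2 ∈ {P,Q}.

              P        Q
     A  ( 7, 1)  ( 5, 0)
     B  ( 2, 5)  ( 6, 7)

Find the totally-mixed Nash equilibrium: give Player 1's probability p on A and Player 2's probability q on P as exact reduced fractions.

(p,q) = (2/3, 1/6)

P1 indiff ⇒ q·7+(1-q)·5 = q·2+(1-q)·6 ⇒ q(5) = (1-q)(1) ⇒ q = 1/6
P2 indiff ⇒ p·1+(1-p)·5 = p·0+(1-p)·7 ⇒ p(1) = (1-p)(2) ⇒ p = 2/3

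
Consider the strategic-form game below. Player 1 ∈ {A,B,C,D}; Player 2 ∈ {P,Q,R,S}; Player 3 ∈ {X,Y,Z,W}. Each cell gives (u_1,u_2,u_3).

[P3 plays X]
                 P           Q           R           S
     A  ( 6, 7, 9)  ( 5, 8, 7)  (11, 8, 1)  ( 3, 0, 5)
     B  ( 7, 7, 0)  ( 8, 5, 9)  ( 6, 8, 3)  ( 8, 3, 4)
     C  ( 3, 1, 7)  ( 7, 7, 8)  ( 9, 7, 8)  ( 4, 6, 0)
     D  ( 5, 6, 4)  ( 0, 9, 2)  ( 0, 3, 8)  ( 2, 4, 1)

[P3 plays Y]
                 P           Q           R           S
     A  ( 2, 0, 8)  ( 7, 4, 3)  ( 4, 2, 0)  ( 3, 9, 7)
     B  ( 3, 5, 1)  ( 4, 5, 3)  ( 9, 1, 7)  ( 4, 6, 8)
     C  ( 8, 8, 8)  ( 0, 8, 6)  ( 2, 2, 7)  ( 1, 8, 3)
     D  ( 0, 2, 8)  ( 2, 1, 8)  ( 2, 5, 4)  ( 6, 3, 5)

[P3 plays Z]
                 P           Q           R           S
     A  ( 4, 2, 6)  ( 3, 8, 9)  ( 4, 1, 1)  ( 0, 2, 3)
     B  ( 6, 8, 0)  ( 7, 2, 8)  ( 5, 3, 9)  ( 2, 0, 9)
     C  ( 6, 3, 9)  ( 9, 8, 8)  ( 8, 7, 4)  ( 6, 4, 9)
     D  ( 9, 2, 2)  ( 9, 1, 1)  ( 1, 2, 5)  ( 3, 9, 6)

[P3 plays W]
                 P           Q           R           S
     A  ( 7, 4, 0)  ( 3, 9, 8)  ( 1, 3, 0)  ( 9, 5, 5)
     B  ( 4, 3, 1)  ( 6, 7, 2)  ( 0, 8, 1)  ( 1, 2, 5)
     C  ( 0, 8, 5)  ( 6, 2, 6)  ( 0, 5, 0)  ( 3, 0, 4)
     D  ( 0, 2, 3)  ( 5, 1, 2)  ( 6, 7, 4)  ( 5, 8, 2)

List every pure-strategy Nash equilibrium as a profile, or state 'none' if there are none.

Nash profiles: (A,R,X), (C,Q,Z)

(A,P,X): not NE [P1→B gives 7>6; P2→R gives 8>7]
(A,P,Y): not NE [P1→C gives 8>2; P2→S gives 9>0; P3→X gives 9>8]
(A,P,Z): not NE [P1→D gives 9>4; P2→Q gives 8>2; P3→X gives 9>6]
(A,P,W): not NE [P2→Q gives 9>4; P3→X gives 9>0]
(A,Q,X): not NE [P1→B gives 8>5; P3→Z gives 9>7]
(A,Q,Y): not NE [P2→S gives 9>4; P3→Z gives 9>3]
(A,Q,Z): not NE [P1→D gives 9>3]
(A,Q,W): not NE [P1→C gives 6>3; P3→Z gives 9>8]
(A,R,X): NE
(A,R,Y): not NE [P1→B gives 9>4; P2→S gives 9>2; P3→Z gives 1>0]
(A,R,Z): not NE [P1→C gives 8>4; P2→Q gives 8>1]
(A,R,W): not NE [P1→D gives 6>1; P2→Q gives 9>3; P3→Z gives 1>0]
(A,S,X): not NE [P1→B gives 8>3; P2→R gives 8>0; P3→Y gives 7>5]
(A,S,Y): not NE [P1→D gives 6>3]
(A,S,Z): not NE [P1→C gives 6>0; P2→Q gives 8>2; P3→Y gives 7>3]
(A,S,W): not NE [P2→Q gives 9>5; P3→Y gives 7>5]
(B,P,X): not NE [P2→R gives 8>7; P3→W gives 1>0]
(B,P,Y): not NE [P1→C gives 8>3; P2→S gives 6>5]
(B,P,Z): not NE [P1→D gives 9>6; P3→W gives 1>0]
(B,P,W): not NE [P1→A gives 7>4; P2→R gives 8>3]
(B,Q,X): not NE [P2→R gives 8>5]
(B,Q,Y): not NE [P1→A gives 7>4; P2→S gives 6>5; P3→X gives 9>3]
(B,Q,Z): not NE [P1→D gives 9>7; P2→P gives 8>2; P3→X gives 9>8]
(B,Q,W): not NE [P2→R gives 8>7; P3→X gives 9>2]
(B,R,X): not NE [P1→A gives 11>6; P3→Z gives 9>3]
(B,R,Y): not NE [P2→S gives 6>1; P3→Z gives 9>7]
(B,R,Z): not NE [P1→C gives 8>5; P2→P gives 8>3]
(B,R,W): not NE [P1→D gives 6>0; P3→Z gives 9>1]
(B,S,X): not NE [P2→R gives 8>3; P3→Z gives 9>4]
(B,S,Y): not NE [P1→D gives 6>4; P3→Z gives 9>8]
(B,S,Z): not NE [P1→C gives 6>2; P2→P gives 8>0]
(B,S,W): not NE [P1→A gives 9>1; P2→R gives 8>2; P3→Z gives 9>5]
(C,P,X): not NE [P1→B gives 7>3; P2→R gives 7>1; P3→Z gives 9>7]
(C,P,Y): not NE [P3→Z gives 9>8]
(C,P,Z): not NE [P1→D gives 9>6; P2→Q gives 8>3]
(C,P,W): not NE [P1→A gives 7>0; P3→Z gives 9>5]
(C,Q,X): not NE [P1→B gives 8>7]
(C,Q,Y): not NE [P1→A gives 7>0; P3→Z gives 8>6]
(C,Q,Z): NE
(C,Q,W): not NE [P2→P gives 8>2; P3→Z gives 8>6]
(C,R,X): not NE [P1→A gives 11>9]
(C,R,Y): not NE [P1→B gives 9>2; P2→S gives 8>2; P3→X gives 8>7]
(C,R,Z): not NE [P2→Q gives 8>7; P3→X gives 8>4]
(C,R,W): not NE [P1→D gives 6>0; P2→P gives 8>5; P3→X gives 8>0]
(C,S,X): not NE [P1→B gives 8>4; P2→R gives 7>6; P3→Z gives 9>0]
(C,S,Y): not NE [P1→D gives 6>1; P3→Z gives 9>3]
(C,S,Z): not NE [P2→Q gives 8>4]
(C,S,W): not NE [P1→A gives 9>3; P2→P gives 8>0; P3→Z gives 9>4]
(D,P,X): not NE [P1→B gives 7>5; P2→Q gives 9>6; P3→Y gives 8>4]
(D,P,Y): not NE [P1→C gives 8>0; P2→R gives 5>2]
(D,P,Z): not NE [P2→S gives 9>2; P3→Y gives 8>2]
(D,P,W): not NE [P1→A gives 7>0; P2→S gives 8>2; P3→Y gives 8>3]
(D,Q,X): not NE [P1→B gives 8>0; P3→Y gives 8>2]
(D,Q,Y): not NE [P1→A gives 7>2; P2→R gives 5>1]
(D,Q,Z): not NE [P2→S gives 9>1; P3→Y gives 8>1]
(D,Q,W): not NE [P1→C gives 6>5; P2→S gives 8>1; P3→Y gives 8>2]
(D,R,X): not NE [P1→A gives 11>0; P2→Q gives 9>3]
(D,R,Y): not NE [P1→B gives 9>2; P3→X gives 8>4]
(D,R,Z): not NE [P1→C gives 8>1; P2→S gives 9>2; P3→X gives 8>5]
(D,R,W): not NE [P2→S gives 8>7; P3→X gives 8>4]
(D,S,X): not NE [P1→B gives 8>2; P2→Q gives 9>4; P3→Z gives 6>1]
(D,S,Y): not NE [P2→R gives 5>3; P3→Z gives 6>5]
(D,S,Z): not NE [P1→C gives 6>3]
(D,S,W): not NE [P1→A gives 9>5; P3→Z gives 6>2]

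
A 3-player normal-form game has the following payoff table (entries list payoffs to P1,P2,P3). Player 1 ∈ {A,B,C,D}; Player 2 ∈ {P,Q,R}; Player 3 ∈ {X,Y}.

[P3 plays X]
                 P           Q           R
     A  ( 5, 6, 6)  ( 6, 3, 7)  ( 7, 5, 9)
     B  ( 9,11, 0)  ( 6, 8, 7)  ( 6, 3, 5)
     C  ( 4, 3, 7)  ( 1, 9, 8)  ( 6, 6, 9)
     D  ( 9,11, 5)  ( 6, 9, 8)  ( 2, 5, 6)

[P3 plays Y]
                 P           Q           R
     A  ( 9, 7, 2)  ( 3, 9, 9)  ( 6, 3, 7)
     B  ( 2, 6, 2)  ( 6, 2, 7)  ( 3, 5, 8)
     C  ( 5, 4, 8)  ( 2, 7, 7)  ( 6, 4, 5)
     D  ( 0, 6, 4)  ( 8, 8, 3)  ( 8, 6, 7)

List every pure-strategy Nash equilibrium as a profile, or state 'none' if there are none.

Nash profiles: (D,P,X)

(A,P,X): not NE [P1→D gives 9>5]
(A,P,Y): not NE [P2→Q gives 9>7; P3→X gives 6>2]
(A,Q,X): not NE [P2→P gives 6>3; P3→Y gives 9>7]
(A,Q,Y): not NE [P1→D gives 8>3]
(A,R,X): not NE [P2→P gives 6>5]
(A,R,Y): not NE [P1→D gives 8>6; P2→Q gives 9>3; P3→X gives 9>7]
(B,P,X): not NE [P3→Y gives 2>0]
(B,P,Y): not NE [P1→A gives 9>2]
(B,Q,X): not NE [P2→P gives 11>8]
(B,Q,Y): not NE [P1→D gives 8>6; P2→P gives 6>2]
(B,R,X): not NE [P1→A gives 7>6; P2→P gives 11>3; P3→Y gives 8>5]
(B,R,Y): not NE [P1→D gives 8>3; P2→P gives 6>5]
(C,P,X): not NE [P1→D gives 9>4; P2→Q gives 9>3; P3→Y gives 8>7]
(C,P,Y): not NE [P1→A gives 9>5; P2→Q gives 7>4]
(C,Q,X): not NE [P1→D gives 6>1]
(C,Q,Y): not NE [P1→D gives 8>2; P3→X gives 8>7]
(C,R,X): not NE [P1→A gives 7>6; P2→Q gives 9>6]
(C,R,Y): not NE [P1→D gives 8>6; P2→Q gives 7>4; P3→X gives 9>5]
(D,P,X): NE
(D,P,Y): not NE [P1→A gives 9>0; P2→Q gives 8>6; P3→X gives 5>4]
(D,Q,X): not NE [P2→P gives 11>9]
(D,Q,Y): not NE [P3→X gives 8>3]
(D,R,X): not NE [P1→A gives 7>2; P2→P gives 11>5; P3→Y gives 7>6]
(D,R,Y): not NE [P2→Q gives 8>6]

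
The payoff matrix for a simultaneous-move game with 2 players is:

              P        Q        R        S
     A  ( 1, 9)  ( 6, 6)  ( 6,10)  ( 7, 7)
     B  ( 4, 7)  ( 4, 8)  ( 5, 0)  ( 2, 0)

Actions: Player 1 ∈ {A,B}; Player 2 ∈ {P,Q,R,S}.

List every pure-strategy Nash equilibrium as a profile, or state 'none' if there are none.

PSNE = {(A,R)}

(A,P): not NE [P1→B gives 4>1; P2→R gives 10>9]
(A,Q): not NE [P2→R gives 10>6]
(A,R): NE
(A,S): not NE [P2→R gives 10>7]
(B,P): not NE [P2→Q gives 8>7]
(B,Q): not NE [P1→A gives 6>4]
(B,R): not NE [P1→A gives 6>5; P2→Q gives 8>0]
(B,S): not NE [P1→A gives 7>2; P2→Q gives 8>0]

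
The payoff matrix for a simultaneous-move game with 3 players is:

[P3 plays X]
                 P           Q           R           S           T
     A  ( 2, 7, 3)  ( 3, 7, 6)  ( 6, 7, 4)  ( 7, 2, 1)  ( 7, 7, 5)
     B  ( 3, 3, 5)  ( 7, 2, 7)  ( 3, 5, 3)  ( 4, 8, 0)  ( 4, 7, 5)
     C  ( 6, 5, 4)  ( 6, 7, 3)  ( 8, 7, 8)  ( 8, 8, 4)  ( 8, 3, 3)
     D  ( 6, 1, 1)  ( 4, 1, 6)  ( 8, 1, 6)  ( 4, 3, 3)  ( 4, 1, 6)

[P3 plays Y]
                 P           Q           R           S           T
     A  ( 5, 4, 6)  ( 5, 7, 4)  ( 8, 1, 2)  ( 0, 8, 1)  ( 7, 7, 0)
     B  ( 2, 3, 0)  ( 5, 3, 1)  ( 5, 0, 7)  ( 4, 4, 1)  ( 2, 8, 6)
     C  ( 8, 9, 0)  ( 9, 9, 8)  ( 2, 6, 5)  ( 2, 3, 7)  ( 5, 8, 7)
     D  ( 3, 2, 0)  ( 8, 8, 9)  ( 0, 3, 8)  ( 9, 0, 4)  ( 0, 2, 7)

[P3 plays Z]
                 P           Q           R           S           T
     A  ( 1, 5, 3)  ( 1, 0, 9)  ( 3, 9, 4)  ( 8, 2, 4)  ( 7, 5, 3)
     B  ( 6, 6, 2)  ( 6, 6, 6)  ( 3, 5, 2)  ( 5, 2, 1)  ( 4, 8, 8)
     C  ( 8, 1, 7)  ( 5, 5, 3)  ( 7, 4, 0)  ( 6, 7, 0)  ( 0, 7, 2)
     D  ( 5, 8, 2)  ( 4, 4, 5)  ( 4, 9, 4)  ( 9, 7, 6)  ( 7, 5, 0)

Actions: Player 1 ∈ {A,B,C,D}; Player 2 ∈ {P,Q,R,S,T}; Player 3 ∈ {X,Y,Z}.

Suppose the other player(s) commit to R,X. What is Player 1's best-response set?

u_1(A vs R,X) = 6
u_1(B vs R,X) = 3
u_1(C vs R,X) = 8
u_1(D vs R,X) = 8
max payoff 8 at {C,D}

P1 best: {C,D}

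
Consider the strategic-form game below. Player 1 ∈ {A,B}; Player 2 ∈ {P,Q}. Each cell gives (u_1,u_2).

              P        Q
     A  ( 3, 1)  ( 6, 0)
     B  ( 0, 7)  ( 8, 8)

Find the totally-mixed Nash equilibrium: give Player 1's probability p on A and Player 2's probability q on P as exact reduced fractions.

P1 indiff ⇒ q·3+(1-q)·6 = q·0+(1-q)·8 ⇒ q(3) = (1-q)(2) ⇒ q = 2/5
P2 indiff ⇒ p·1+(1-p)·7 = p·0+(1-p)·8 ⇒ p(1) = (1-p)(1) ⇒ p = 1/2

p=1/2, q=2/5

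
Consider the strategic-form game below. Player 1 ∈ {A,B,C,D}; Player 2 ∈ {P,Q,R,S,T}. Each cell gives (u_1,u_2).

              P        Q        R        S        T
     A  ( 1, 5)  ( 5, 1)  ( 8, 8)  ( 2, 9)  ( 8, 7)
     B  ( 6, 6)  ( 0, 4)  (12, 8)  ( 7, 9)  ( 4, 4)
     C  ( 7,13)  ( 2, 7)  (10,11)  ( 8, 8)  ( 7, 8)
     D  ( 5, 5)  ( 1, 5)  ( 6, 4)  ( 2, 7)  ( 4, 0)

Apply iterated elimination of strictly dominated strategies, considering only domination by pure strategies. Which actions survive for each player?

P1 drop D (C beats it: P:7>5 Q:2>1 R:10>6 S:8>2 T:7>4)
P2 drop Q (P beats it: A:5>1 B:6>4 C:13>7)
P2 drop T (R beats it: A:8>7 B:8>4 C:11>8)
P1 drop A (B beats it: P:6>1 R:12>8 S:7>2)
P1→{B,C} P2→{P,R,S}

Survivors P1:{B,C} P2:{P,R,S}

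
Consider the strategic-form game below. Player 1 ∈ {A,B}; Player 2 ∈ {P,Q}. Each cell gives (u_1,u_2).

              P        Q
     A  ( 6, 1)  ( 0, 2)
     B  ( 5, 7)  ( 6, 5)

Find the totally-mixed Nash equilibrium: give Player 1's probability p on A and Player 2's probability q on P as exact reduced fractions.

p=2/3, q=6/7

P1 indiff ⇒ q·6+(1-q)·0 = q·5+(1-q)·6 ⇒ q(1) = (1-q)(6) ⇒ q = 6/7
P2 indiff ⇒ p·1+(1-p)·7 = p·2+(1-p)·5 ⇒ p(-1) = (1-p)(-2) ⇒ p = 2/3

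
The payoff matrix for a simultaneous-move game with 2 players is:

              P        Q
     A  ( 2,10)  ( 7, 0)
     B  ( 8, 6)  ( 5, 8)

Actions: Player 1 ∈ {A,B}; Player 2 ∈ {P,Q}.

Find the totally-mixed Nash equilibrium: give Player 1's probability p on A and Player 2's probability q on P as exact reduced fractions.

P1 mixes 1/6 on A; P2 mixes 1/4 on P

P1 indiff ⇒ q·2+(1-q)·7 = q·8+(1-q)·5 ⇒ q(-6) = (1-q)(-2) ⇒ q = 1/4
P2 indiff ⇒ p·10+(1-p)·6 = p·0+(1-p)·8 ⇒ p(10) = (1-p)(2) ⇒ p = 1/6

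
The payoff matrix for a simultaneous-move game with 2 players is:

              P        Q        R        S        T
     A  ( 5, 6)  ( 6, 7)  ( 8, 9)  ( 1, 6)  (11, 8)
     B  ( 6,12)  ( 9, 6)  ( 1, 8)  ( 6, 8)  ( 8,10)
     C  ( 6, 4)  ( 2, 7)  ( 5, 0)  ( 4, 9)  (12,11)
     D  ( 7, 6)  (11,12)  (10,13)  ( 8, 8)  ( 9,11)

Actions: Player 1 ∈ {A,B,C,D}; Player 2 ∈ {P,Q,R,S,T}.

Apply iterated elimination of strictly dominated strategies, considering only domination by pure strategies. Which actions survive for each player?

Remaining: P1:{A,C,D} P2:{Q,R,T}

P1 drop B (D beats it: P:7>6 Q:11>9 R:10>1 S:8>6 T:9>8)
P2 drop P (Q beats it: A:7>6 C:7>4 D:12>6)
P2 drop S (T beats it: A:8>6 C:11>9 D:11>8)
P1→{A,C,D} P2→{Q,R,T}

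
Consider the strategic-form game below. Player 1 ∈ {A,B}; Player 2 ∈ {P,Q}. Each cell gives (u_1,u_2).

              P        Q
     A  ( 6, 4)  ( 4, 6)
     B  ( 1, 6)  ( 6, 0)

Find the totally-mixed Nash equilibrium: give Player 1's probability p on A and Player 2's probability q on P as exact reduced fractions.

P1 indiff ⇒ q·6+(1-q)·4 = q·1+(1-q)·6 ⇒ q(5) = (1-q)(2) ⇒ q = 2/7
P2 indiff ⇒ p·4+(1-p)·6 = p·6+(1-p)·0 ⇒ p(-2) = (1-p)(-6) ⇒ p = 3/4

(p,q) = (3/4, 2/7)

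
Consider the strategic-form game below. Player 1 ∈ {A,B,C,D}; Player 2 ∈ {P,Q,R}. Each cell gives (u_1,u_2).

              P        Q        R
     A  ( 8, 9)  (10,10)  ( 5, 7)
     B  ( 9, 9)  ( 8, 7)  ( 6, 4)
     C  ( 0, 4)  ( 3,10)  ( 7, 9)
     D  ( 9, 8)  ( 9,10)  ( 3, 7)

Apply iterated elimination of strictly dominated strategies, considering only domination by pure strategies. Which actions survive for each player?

P2 drop R (Q beats it: A:10>7 B:7>4 C:10>9 D:10>7)
P1 drop C (A beats it: P:8>0 Q:10>3)
P1→{A,B,D} P2→{P,Q}

Remaining: P1:{A,B,D} P2:{P,Q}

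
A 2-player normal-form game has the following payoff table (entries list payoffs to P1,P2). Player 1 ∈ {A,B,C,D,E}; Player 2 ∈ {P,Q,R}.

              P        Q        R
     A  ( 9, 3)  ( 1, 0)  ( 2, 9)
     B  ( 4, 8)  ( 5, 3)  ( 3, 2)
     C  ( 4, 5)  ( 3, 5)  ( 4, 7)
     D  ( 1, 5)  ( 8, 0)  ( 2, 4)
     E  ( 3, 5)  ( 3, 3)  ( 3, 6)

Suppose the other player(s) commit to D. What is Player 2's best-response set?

BR_2 = {P}

u_2(P vs D) = 5
u_2(Q vs D) = 0
u_2(R vs D) = 4
max payoff 5 at {P}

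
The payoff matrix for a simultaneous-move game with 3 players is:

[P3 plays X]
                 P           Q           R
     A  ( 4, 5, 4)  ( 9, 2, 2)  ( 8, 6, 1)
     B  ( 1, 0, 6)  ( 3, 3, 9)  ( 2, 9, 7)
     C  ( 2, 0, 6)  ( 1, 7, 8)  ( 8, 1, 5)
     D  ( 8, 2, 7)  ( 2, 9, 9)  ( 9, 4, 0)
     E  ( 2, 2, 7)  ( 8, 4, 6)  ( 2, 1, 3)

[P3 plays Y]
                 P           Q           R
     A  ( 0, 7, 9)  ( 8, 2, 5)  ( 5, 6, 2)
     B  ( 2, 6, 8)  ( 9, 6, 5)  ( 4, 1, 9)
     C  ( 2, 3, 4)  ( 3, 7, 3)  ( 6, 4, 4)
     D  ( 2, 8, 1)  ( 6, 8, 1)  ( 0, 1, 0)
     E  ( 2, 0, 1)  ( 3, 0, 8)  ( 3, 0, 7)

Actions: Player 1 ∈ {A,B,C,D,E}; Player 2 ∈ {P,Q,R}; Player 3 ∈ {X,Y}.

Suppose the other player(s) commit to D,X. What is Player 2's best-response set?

BR_2 = {Q}

u_2(P vs D,X) = 2
u_2(Q vs D,X) = 9
u_2(R vs D,X) = 4
max payoff 9 at {Q}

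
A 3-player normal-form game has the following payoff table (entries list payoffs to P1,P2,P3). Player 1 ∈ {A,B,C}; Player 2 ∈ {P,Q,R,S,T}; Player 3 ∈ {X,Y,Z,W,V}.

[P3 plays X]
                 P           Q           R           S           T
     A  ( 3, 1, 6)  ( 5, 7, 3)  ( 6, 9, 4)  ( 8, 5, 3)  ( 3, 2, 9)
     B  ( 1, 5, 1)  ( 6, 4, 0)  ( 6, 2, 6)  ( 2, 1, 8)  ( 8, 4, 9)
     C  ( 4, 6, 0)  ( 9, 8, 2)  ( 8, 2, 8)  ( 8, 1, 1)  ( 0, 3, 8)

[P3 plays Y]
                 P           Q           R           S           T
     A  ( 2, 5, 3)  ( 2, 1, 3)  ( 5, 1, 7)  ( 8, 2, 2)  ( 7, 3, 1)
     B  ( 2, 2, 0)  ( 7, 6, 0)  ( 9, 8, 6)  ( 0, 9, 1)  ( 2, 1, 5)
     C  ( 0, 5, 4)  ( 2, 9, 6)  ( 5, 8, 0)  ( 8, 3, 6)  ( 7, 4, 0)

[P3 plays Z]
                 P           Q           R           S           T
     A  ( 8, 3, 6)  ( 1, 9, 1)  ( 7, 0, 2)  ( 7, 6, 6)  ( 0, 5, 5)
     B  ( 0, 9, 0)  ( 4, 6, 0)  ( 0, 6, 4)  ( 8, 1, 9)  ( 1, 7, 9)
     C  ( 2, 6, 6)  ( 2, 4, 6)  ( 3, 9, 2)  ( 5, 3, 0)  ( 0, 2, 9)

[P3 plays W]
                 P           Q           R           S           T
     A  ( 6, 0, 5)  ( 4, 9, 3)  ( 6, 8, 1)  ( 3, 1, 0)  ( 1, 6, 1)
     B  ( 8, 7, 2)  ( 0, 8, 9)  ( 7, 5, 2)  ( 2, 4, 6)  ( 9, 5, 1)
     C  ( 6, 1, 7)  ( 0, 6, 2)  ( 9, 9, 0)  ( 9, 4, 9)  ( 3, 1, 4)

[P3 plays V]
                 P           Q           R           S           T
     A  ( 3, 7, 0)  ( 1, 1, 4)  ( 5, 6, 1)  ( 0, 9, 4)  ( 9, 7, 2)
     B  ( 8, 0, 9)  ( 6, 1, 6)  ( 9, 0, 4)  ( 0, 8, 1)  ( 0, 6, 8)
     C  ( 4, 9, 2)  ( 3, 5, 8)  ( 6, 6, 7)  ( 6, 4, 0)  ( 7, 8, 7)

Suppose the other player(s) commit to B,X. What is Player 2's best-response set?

BR_2 = {P}

u_2(P vs B,X) = 5
u_2(Q vs B,X) = 4
u_2(R vs B,X) = 2
u_2(S vs B,X) = 1
u_2(T vs B,X) = 4
max payoff 5 at {P}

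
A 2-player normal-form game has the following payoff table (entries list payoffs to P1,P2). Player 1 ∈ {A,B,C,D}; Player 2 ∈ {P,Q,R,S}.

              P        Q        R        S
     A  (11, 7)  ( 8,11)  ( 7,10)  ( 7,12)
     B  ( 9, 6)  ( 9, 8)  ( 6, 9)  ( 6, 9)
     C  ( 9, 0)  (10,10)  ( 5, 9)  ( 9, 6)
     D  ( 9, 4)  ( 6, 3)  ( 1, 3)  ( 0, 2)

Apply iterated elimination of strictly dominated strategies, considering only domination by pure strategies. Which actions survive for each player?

P1 drop D (A beats it: P:11>9 Q:8>6 R:7>1 S:7>0)
P2 drop P (Q beats it: A:11>7 B:8>6 C:10>0)
P1→{A,B,C} P2→{Q,R,S}

IESDS → P1:{A,B,C} P2:{Q,R,S}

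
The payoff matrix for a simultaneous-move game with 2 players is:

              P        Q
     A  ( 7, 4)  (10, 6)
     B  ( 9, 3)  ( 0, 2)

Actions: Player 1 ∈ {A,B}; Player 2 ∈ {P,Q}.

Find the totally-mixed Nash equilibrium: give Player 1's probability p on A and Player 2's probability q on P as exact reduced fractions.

(p,q) = (1/3, 5/6)

P1 indiff ⇒ q·7+(1-q)·10 = q·9+(1-q)·0 ⇒ q(-2) = (1-q)(-10) ⇒ q = 5/6
P2 indiff ⇒ p·4+(1-p)·3 = p·6+(1-p)·2 ⇒ p(-2) = (1-p)(-1) ⇒ p = 1/3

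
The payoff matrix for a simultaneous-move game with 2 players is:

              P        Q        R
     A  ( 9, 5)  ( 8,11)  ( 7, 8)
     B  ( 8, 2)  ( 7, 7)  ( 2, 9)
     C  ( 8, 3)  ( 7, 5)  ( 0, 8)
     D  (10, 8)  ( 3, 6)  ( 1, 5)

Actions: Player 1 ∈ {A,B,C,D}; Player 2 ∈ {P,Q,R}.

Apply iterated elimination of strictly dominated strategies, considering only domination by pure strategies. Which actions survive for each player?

Remaining: P1:{A,D} P2:{P,Q}

P1 drop B (A beats it: P:9>8 Q:8>7 R:7>2)
P1 drop C (A beats it: P:9>8 Q:8>7 R:7>0)
P2 drop R (Q beats it: A:11>8 D:6>5)
P1→{A,D} P2→{P,Q}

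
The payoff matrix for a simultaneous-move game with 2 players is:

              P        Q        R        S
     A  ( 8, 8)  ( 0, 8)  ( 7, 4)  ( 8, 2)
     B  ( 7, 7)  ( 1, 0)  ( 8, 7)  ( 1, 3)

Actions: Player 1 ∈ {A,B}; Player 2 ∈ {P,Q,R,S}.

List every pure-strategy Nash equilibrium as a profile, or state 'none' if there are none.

NE set: (A,P), (B,R)

(A,P): NE
(A,Q): not NE [P1→B gives 1>0]
(A,R): not NE [P1→B gives 8>7; P2→Q gives 8>4]
(A,S): not NE [P2→Q gives 8>2]
(B,P): not NE [P1→A gives 8>7]
(B,Q): not NE [P2→R gives 7>0]
(B,R): NE
(B,S): not NE [P1→A gives 8>1; P2→R gives 7>3]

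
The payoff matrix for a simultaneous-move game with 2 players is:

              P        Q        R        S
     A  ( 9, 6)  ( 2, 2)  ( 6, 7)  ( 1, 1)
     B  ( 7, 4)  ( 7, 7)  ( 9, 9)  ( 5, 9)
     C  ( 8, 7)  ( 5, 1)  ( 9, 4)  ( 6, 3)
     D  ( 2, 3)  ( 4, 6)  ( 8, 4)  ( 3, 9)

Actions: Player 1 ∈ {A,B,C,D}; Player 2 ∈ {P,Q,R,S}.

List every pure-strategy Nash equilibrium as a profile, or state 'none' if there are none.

(A,P): not NE [P2→R gives 7>6]
(A,Q): not NE [P1→B gives 7>2; P2→R gives 7>2]
(A,R): not NE [P1→C gives 9>6]
(A,S): not NE [P1→C gives 6>1; P2→R gives 7>1]
(B,P): not NE [P1→A gives 9>7; P2→S gives 9>4]
(B,Q): not NE [P2→S gives 9>7]
(B,R): NE
(B,S): not NE [P1→C gives 6>5]
(C,P): not NE [P1→A gives 9>8]
(C,Q): not NE [P1→B gives 7>5; P2→P gives 7>1]
(C,R): not NE [P2→P gives 7>4]
(C,S): not NE [P2→P gives 7>3]
(D,P): not NE [P1→A gives 9>2; P2→S gives 9>3]
(D,Q): not NE [P1→B gives 7>4; P2→S gives 9>6]
(D,R): not NE [P1→C gives 9>8; P2→S gives 9>4]
(D,S): not NE [P1→C gives 6>3]

PSNE = {(B,R)}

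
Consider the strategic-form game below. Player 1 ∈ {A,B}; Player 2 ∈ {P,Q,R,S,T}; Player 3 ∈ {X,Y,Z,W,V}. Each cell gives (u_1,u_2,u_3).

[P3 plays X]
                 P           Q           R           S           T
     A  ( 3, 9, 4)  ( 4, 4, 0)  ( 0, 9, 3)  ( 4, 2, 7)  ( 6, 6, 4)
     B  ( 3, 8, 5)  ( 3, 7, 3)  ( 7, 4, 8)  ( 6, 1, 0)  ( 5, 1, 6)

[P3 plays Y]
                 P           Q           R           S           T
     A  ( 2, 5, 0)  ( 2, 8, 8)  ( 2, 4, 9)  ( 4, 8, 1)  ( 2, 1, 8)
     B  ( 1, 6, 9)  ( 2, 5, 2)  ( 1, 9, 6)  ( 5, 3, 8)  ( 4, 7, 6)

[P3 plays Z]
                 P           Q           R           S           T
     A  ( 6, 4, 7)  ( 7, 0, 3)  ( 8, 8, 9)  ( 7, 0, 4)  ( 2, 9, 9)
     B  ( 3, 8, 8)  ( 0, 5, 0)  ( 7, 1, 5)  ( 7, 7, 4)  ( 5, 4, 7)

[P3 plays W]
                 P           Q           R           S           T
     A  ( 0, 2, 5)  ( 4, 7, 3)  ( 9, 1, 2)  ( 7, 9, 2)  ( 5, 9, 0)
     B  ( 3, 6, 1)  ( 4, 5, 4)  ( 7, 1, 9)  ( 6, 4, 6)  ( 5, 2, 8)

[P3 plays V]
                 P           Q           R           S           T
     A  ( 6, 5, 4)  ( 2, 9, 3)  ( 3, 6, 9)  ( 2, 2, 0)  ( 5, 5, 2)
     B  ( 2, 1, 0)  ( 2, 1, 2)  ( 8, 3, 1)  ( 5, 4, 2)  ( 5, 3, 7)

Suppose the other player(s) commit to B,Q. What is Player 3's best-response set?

u_3(X vs B,Q) = 3
u_3(Y vs B,Q) = 2
u_3(Z vs B,Q) = 0
u_3(W vs B,Q) = 4
u_3(V vs B,Q) = 2
max payoff 4 at {W}

P3 best: {W}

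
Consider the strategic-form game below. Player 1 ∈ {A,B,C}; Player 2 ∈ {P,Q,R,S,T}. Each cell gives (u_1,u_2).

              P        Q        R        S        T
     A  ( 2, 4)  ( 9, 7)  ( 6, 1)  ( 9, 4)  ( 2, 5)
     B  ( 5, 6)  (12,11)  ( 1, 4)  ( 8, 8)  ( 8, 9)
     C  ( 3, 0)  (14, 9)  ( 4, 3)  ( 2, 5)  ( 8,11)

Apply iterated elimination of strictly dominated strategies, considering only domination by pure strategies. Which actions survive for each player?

Survivors P1:{B,C} P2:{Q,T}

P2 drop P (Q beats it: A:7>4 B:11>6 C:9>0)
P2 drop R (Q beats it: A:7>1 B:11>4 C:9>3)
P2 drop S (Q beats it: A:7>4 B:11>8 C:9>5)
P1 drop A (B beats it: Q:12>9 T:8>2)
P1→{B,C} P2→{Q,T}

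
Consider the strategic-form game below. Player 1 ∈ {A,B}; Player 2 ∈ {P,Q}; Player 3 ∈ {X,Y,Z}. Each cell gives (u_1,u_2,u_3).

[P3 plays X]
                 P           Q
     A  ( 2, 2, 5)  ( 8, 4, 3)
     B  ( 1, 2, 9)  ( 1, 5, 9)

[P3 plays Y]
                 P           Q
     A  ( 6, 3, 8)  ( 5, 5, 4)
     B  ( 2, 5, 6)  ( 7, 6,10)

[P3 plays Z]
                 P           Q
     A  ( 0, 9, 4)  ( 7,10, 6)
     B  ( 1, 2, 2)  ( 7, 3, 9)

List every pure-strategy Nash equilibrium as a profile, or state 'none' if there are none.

PSNE = {(A,Q,Z), (B,Q,Y)}

(A,P,X): not NE [P2→Q gives 4>2; P3→Y gives 8>5]
(A,P,Y): not NE [P2→Q gives 5>3]
(A,P,Z): not NE [P1→B gives 1>0; P2→Q gives 10>9; P3→Y gives 8>4]
(A,Q,X): not NE [P3→Z gives 6>3]
(A,Q,Y): not NE [P1→B gives 7>5; P3→Z gives 6>4]
(A,Q,Z): NE
(B,P,X): not NE [P1→A gives 2>1; P2→Q gives 5>2]
(B,P,Y): not NE [P1→A gives 6>2; P2→Q gives 6>5; P3→X gives 9>6]
(B,P,Z): not NE [P2→Q gives 3>2; P3→X gives 9>2]
(B,Q,X): not NE [P1→A gives 8>1; P3→Y gives 10>9]
(B,Q,Y): NE
(B,Q,Z): not NE [P3→Y gives 10>9]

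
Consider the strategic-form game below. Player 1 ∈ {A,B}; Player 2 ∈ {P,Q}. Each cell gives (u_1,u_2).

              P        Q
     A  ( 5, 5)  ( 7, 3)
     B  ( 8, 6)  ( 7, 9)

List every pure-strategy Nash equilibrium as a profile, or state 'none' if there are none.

NE set: (B,Q)

(A,P): not NE [P1→B gives 8>5]
(A,Q): not NE [P2→P gives 5>3]
(B,P): not NE [P2→Q gives 9>6]
(B,Q): NE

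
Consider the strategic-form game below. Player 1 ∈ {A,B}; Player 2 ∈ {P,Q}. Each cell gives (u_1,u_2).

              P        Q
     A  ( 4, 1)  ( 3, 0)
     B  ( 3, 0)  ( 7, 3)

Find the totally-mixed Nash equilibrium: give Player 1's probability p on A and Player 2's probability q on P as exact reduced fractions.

(p,q) = (3/4, 4/5)

P1 indiff ⇒ q·4+(1-q)·3 = q·3+(1-q)·7 ⇒ q(1) = (1-q)(4) ⇒ q = 4/5
P2 indiff ⇒ p·1+(1-p)·0 = p·0+(1-p)·3 ⇒ p(1) = (1-p)(3) ⇒ p = 3/4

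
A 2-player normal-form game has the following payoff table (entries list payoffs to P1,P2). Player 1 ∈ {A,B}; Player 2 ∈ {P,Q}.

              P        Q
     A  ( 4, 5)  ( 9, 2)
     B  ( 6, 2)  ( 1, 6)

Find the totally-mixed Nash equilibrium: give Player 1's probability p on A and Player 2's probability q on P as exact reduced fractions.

P1 indiff ⇒ q·4+(1-q)·9 = q·6+(1-q)·1 ⇒ q(-2) = (1-q)(-8) ⇒ q = 4/5
P2 indiff ⇒ p·5+(1-p)·2 = p·2+(1-p)·6 ⇒ p(3) = (1-p)(4) ⇒ p = 4/7

p=4/7, q=4/5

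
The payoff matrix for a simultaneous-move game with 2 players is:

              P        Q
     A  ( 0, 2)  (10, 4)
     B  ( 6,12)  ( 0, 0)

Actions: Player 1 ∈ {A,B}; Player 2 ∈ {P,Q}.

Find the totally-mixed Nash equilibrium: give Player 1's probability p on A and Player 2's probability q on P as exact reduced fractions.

p=6/7, q=5/8

P1 indiff ⇒ q·0+(1-q)·10 = q·6+(1-q)·0 ⇒ q(-6) = (1-q)(-10) ⇒ q = 5/8
P2 indiff ⇒ p·2+(1-p)·12 = p·4+(1-p)·0 ⇒ p(-2) = (1-p)(-12) ⇒ p = 6/7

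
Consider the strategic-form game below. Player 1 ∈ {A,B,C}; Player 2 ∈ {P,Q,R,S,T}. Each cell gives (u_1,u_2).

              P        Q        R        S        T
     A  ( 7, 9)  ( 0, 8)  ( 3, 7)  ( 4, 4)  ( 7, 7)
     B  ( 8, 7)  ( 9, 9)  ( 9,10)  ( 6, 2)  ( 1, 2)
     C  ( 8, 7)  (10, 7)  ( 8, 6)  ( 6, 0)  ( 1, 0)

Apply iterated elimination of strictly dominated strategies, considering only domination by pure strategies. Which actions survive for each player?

Survivors P1:{B,C} P2:{P,Q,R}

P2 drop S (P beats it: A:9>4 B:7>2 C:7>0)
P2 drop T (P beats it: A:9>7 B:7>2 C:7>0)
P1 drop A (B beats it: P:8>7 Q:9>0 R:9>3)
P1→{B,C} P2→{P,Q,R}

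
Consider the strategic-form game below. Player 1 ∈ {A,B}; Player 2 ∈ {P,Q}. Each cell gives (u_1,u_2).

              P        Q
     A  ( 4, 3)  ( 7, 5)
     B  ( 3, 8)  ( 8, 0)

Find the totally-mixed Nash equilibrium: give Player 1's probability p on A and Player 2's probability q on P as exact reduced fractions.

P1 indiff ⇒ q·4+(1-q)·7 = q·3+(1-q)·8 ⇒ q(1) = (1-q)(1) ⇒ q = 1/2
P2 indiff ⇒ p·3+(1-p)·8 = p·5+(1-p)·0 ⇒ p(-2) = (1-p)(-8) ⇒ p = 4/5

(p,q) = (4/5, 1/2)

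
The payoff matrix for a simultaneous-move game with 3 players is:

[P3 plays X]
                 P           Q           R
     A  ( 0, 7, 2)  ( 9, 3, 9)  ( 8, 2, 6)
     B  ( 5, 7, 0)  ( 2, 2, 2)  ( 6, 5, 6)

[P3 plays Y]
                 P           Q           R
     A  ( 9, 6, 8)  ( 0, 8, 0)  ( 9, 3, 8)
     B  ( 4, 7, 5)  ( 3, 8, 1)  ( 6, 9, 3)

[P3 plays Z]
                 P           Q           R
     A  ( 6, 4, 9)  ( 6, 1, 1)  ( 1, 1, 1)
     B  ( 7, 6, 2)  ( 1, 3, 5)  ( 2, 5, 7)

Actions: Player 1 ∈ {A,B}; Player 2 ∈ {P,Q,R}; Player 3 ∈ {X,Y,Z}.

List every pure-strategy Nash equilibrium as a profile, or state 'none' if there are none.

PSNE: ∅

(A,P,X): not NE [P1→B gives 5>0; P3→Z gives 9>2]
(A,P,Y): not NE [P2→Q gives 8>6; P3→Z gives 9>8]
(A,P,Z): not NE [P1→B gives 7>6]
(A,Q,X): not NE [P2→P gives 7>3]
(A,Q,Y): not NE [P1→B gives 3>0; P3→X gives 9>0]
(A,Q,Z): not NE [P2→P gives 4>1; P3→X gives 9>1]
(A,R,X): not NE [P2→P gives 7>2; P3→Y gives 8>6]
(A,R,Y): not NE [P2→Q gives 8>3]
(A,R,Z): not NE [P1→B gives 2>1; P2→P gives 4>1; P3→Y gives 8>1]
(B,P,X): not NE [P3→Y gives 5>0]
(B,P,Y): not NE [P1→A gives 9>4; P2→R gives 9>7]
(B,P,Z): not NE [P3→Y gives 5>2]
(B,Q,X): not NE [P1→A gives 9>2; P2→P gives 7>2; P3→Z gives 5>2]
(B,Q,Y): not NE [P2→R gives 9>8; P3→Z gives 5>1]
(B,Q,Z): not NE [P1→A gives 6>1; P2→P gives 6>3]
(B,R,X): not NE [P1→A gives 8>6; P2→P gives 7>5; P3→Z gives 7>6]
(B,R,Y): not NE [P1→A gives 9>6; P3→Z gives 7>3]
(B,R,Z): not NE [P2→P gives 6>5]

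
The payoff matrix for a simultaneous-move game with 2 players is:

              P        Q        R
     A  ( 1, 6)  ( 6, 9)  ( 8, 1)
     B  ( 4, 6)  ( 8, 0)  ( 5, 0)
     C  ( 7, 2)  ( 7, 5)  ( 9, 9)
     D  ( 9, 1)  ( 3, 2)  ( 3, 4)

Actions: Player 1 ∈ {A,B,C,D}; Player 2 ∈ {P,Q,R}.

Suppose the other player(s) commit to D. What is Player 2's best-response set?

BR_2 = {R}

u_2(P vs D) = 1
u_2(Q vs D) = 2
u_2(R vs D) = 4
max payoff 4 at {R}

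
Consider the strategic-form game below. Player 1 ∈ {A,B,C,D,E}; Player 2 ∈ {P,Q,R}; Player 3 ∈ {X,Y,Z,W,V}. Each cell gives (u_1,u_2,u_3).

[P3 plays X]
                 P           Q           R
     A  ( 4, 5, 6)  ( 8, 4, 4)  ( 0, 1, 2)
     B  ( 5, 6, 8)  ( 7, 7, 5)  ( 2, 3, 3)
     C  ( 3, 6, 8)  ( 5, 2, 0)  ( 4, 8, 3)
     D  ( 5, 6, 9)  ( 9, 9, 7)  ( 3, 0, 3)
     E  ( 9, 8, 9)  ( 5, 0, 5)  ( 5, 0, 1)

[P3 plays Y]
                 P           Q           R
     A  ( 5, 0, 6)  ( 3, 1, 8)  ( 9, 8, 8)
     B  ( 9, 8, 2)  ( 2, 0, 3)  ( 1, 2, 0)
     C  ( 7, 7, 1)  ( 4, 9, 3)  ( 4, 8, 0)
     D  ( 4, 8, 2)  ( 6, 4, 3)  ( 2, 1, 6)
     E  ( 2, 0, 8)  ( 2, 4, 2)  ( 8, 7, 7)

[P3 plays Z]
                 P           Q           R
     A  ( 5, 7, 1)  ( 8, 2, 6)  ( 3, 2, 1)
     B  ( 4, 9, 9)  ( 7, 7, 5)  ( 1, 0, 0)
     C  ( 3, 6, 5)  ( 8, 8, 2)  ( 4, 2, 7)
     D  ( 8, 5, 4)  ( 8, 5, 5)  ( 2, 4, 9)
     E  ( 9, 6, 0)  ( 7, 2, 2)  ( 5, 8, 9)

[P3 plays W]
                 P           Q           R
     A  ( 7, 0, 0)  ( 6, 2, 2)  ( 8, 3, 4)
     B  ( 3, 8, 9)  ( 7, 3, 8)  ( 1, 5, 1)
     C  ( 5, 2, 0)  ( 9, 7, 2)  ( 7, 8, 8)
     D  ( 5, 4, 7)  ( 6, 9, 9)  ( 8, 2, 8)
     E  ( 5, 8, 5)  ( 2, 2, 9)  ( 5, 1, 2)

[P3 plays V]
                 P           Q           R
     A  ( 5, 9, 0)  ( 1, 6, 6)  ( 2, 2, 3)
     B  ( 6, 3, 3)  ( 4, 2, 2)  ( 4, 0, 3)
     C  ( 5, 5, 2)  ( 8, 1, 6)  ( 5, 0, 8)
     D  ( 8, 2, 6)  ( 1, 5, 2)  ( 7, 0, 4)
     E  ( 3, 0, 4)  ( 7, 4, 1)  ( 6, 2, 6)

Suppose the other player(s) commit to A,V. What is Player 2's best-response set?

argmax u_2 = {P}

u_2(P vs A,V) = 9
u_2(Q vs A,V) = 6
u_2(R vs A,V) = 2
max payoff 9 at {P}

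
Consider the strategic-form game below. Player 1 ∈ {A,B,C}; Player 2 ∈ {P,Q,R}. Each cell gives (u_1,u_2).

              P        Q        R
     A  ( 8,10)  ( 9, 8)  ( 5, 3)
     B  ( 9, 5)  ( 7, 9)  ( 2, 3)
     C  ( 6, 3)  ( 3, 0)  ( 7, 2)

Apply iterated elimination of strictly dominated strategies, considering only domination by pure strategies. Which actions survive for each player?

Survivors P1:{A,B} P2:{P,Q}

P2 drop R (P beats it: A:10>3 B:5>3 C:3>2)
P1 drop C (A beats it: P:8>6 Q:9>3)
P1→{A,B} P2→{P,Q}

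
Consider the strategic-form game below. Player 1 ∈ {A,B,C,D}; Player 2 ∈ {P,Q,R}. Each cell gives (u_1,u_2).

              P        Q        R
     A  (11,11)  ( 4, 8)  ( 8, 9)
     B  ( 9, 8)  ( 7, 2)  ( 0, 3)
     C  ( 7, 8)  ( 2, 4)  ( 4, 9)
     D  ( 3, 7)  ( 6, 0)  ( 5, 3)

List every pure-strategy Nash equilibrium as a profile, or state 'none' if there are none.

Nash profiles: (A,P)

(A,P): NE
(A,Q): not NE [P1→B gives 7>4; P2→P gives 11>8]
(A,R): not NE [P2→P gives 11>9]
(B,P): not NE [P1→A gives 11>9]
(B,Q): not NE [P2→P gives 8>2]
(B,R): not NE [P1→A gives 8>0; P2→P gives 8>3]
(C,P): not NE [P1→A gives 11>7; P2→R gives 9>8]
(C,Q): not NE [P1→B gives 7>2; P2→R gives 9>4]
(C,R): not NE [P1→A gives 8>4]
(D,P): not NE [P1→A gives 11>3]
(D,Q): not NE [P1→B gives 7>6; P2→P gives 7>0]
(D,R): not NE [P1→A gives 8>5; P2→P gives 7>3]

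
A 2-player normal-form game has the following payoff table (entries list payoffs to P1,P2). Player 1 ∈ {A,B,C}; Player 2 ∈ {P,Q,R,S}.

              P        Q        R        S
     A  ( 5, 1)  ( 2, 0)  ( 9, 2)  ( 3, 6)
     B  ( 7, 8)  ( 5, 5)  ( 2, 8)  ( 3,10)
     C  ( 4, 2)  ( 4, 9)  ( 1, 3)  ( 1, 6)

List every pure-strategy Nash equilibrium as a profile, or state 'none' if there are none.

(A,P): not NE [P1→B gives 7>5; P2→S gives 6>1]
(A,Q): not NE [P1→B gives 5>2; P2→S gives 6>0]
(A,R): not NE [P2→S gives 6>2]
(A,S): NE
(B,P): not NE [P2→S gives 10>8]
(B,Q): not NE [P2→S gives 10>5]
(B,R): not NE [P1→A gives 9>2; P2→S gives 10>8]
(B,S): NE
(C,P): not NE [P1→B gives 7>4; P2→Q gives 9>2]
(C,Q): not NE [P1→B gives 5>4]
(C,R): not NE [P1→A gives 9>1; P2→Q gives 9>3]
(C,S): not NE [P1→B gives 3>1; P2→Q gives 9>6]

PSNE = {(A,S), (B,S)}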